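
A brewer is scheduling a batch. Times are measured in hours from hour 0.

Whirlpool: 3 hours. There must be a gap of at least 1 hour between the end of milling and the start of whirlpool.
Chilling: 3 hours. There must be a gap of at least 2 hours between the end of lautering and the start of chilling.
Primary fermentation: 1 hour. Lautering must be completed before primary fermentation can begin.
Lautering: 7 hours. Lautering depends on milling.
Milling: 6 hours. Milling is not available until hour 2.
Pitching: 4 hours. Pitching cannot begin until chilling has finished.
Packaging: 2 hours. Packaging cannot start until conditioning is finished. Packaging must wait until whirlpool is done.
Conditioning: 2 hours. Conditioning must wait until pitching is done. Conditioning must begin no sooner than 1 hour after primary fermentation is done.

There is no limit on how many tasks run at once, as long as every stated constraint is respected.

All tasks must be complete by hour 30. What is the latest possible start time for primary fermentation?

To finish by hour 30, packaging (duration 2) must start no later than hour 28.
Conditioning must finish before packaging (must start by hour 28). With a 2-hour duration, conditioning must start by 28 − 2 = hour 26.
Primary fermentation has to be done before conditioning (must start by hour 26, minus 1-hour gap → hour 25). That means finishing by hour 25, i.e. starting by 25 − 1 = hour 24.

24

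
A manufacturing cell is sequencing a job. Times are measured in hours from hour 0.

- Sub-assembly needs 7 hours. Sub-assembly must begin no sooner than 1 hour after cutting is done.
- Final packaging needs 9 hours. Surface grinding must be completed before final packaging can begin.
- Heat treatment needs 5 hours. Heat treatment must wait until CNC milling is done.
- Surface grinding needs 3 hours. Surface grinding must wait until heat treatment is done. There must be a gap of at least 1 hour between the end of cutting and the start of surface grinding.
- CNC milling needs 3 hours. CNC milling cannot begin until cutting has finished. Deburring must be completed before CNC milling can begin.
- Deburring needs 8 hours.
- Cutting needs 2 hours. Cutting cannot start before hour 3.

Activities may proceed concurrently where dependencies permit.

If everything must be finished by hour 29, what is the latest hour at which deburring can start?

1

To finish by hour 29, final packaging (duration 9) must start no later than hour 20.
Surface grinding feeds into final packaging (must start by hour 20); so surface grinding must finish by hour 20 and therefore start by hour 17.
Heat treatment must finish before surface grinding (must start by hour 17). With a 5-hour duration, heat treatment must start by 17 − 5 = hour 12.
CNC milling has to be done before heat treatment (must start by hour 12). That means finishing by hour 12, i.e. starting by 12 − 3 = hour 9.
Since CNC milling (must start by hour 9) depends on it, deburring must finish by hour 9. Backing off its 8-hour duration gives a latest start of hour 1.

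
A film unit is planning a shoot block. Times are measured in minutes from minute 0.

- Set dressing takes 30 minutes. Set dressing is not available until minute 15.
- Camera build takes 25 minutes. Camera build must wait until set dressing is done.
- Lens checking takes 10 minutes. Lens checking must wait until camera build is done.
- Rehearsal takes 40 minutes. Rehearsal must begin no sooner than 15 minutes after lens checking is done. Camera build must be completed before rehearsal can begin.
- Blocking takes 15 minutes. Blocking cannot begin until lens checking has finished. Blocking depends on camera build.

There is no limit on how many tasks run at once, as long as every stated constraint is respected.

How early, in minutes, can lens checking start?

After its own release at minute 15, set dressing can start at minute 15 and finishes at minute 45.
Camera build cannot begin until set dressing (finishes minute 45). It runs from minute 45 to 45 + 25 = minute 70.
Lens checking waits on camera build (finishes minute 70), so the earliest it can start is minute 70.

70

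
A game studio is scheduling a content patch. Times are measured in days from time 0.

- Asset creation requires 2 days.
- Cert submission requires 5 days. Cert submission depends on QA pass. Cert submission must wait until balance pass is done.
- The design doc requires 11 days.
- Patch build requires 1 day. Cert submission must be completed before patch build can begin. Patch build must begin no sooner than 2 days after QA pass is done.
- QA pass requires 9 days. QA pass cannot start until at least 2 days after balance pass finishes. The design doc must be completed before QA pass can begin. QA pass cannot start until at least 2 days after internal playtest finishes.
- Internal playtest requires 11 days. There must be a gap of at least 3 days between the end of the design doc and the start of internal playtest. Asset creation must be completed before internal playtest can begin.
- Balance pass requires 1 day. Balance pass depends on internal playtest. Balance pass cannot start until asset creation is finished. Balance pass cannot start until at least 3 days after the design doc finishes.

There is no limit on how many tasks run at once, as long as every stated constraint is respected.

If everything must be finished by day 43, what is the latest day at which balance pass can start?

25

Patch build has no dependents, so it just needs to finish by day 43. Starting by 43 − 1 = day 42 achieves that.
Since patch build (must start by day 42) depends on it, cert submission must finish by day 42. Backing off its 5-day duration gives a latest start of day 37.
QA pass feeds cert submission (must start by day 37); patch build (must start by day 42, minus 2-day gap → day 40). Taking the minimum, QA pass must finish by day 37 and start by 37 − 9 = day 28.
Balance pass feeds QA pass (must start by day 28, minus 2-day gap → day 26); cert submission (must start by day 37). Taking the minimum, balance pass must finish by day 26 and start by 26 − 1 = day 25.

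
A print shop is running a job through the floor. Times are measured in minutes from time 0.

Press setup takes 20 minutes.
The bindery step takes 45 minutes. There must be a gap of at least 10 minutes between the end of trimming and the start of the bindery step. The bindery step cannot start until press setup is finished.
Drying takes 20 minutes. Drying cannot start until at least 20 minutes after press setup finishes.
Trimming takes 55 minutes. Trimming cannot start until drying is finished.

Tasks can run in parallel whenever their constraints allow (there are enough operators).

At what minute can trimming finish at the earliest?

115

Press setup has no prerequisites, so it starts at minute 0 and finishes at minute 20.
After press setup (finishes minute 20, plus 20-minute gap → minute 40), drying can start at minute 40 and finishes at minute 60.
Trimming cannot begin until drying (finishes minute 60). It runs from minute 60 to 60 + 55 = minute 115.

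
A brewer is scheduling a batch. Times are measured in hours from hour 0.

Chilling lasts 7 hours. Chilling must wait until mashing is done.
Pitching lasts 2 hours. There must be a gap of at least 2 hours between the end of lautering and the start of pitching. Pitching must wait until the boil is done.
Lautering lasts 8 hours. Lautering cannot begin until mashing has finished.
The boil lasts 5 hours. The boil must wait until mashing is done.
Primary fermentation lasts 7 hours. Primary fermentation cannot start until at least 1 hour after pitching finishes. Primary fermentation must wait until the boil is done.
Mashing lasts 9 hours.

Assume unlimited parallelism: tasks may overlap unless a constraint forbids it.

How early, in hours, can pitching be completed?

21

Mashing has no prerequisites, so it starts at hour 0 and finishes at hour 9.
The boil waits on mashing (finishes hour 9), so it starts at hour 9 and finishes at 9 + 5 = hour 14.
Lautering cannot begin until mashing (finishes hour 9). It runs from hour 9 to 9 + 8 = hour 17.
Pitching cannot start until lautering (finishes hour 17, plus 2-hour gap → hour 19); the boil (finishes hour 14). The controlling bound is hour 19, so pitching finishes at 19 + 2 = hour 21.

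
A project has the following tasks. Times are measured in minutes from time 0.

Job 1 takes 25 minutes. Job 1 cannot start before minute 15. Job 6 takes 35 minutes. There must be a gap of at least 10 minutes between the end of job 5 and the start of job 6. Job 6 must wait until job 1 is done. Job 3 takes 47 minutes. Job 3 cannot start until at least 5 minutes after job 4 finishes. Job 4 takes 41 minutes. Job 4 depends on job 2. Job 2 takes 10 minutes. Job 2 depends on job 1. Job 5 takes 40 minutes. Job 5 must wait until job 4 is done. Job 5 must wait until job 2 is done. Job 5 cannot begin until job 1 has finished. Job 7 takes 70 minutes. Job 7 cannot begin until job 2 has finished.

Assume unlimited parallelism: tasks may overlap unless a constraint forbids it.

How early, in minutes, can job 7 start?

50

Job 1 cannot begin until its own release at minute 15. It runs from minute 15 to 15 + 25 = minute 40.
Job 2 cannot begin until job 1 (finishes minute 40). It runs from minute 40 to 40 + 10 = minute 50.
Job 7 waits on job 2 (finishes minute 50), so the earliest it can start is minute 50.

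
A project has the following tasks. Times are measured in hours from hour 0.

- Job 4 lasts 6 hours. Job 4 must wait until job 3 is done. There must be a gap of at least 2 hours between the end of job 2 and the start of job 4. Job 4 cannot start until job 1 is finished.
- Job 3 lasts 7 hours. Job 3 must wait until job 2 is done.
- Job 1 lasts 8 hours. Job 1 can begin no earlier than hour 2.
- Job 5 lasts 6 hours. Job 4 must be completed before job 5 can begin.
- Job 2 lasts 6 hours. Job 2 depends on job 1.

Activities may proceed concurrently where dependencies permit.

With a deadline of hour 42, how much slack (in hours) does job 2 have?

7

Job 1 waits on its own release at hour 2, so it starts at hour 2 and finishes at 2 + 8 = hour 10.
Job 2 waits on job 1 (finishes hour 10), so it starts at hour 10 and finishes at 10 + 6 = hour 16.

Working backward from the deadline:
Nothing follows job 5; the deadline of hour 42 is its only limit. It must start by 42 − 6 = hour 36.
Since job 5 (must start by hour 36) depends on it, job 4 must finish by hour 36. Backing off its 6-hour duration gives a latest start of hour 30.
Since job 4 (must start by hour 30) depends on it, job 3 must finish by hour 30. Backing off its 7-hour duration gives a latest start of hour 23.
Job 2 has several dependents: job 3 (must start by hour 23); job 4 (must start by hour 30, minus 2-hour gap → hour 28). The earliest of those limits is hour 23, so job 2 must start by 23 − 6 = hour 17.
So job 2 can start as early as hour 10 and as late as hour 17, giving 17 − 10 = 7 hours of slack.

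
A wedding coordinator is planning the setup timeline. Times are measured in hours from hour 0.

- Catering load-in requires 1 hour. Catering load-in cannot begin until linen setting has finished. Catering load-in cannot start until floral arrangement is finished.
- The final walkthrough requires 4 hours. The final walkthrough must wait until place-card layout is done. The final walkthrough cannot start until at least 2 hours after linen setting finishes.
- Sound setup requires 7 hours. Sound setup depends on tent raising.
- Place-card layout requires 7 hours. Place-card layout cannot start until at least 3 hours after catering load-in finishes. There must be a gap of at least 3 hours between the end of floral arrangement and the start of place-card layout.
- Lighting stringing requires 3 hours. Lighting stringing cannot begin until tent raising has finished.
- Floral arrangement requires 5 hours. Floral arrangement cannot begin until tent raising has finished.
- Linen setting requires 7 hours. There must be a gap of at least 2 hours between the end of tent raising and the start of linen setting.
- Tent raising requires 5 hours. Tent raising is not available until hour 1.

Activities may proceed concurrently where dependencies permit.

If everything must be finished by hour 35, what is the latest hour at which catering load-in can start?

The final walkthrough must finish by hour 35; it takes 4 hours, so it must start by 35 − 4 = hour 31.
Place-card layout has to be done before the final walkthrough (must start by hour 31). That means finishing by hour 31, i.e. starting by 31 − 7 = hour 24.
Since place-card layout (must start by hour 24, minus 3-hour gap → hour 21) depends on it, catering load-in must finish by hour 21. Backing off its 1-hour duration gives a latest start of hour 20.

20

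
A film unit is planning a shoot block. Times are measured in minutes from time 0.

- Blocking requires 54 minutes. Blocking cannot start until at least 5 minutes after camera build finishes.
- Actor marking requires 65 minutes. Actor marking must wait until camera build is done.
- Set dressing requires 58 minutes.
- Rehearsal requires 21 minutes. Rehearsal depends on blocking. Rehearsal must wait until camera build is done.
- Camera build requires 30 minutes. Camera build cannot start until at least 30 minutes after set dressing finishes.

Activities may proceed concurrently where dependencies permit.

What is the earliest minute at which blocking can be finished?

177

Nothing blocks set dressing, so it runs from minute 0 to minute 58.
After set dressing (finishes minute 58, plus 30-minute gap → minute 88), camera build can start at minute 88 and finishes at minute 118.
Blocking waits on camera build (finishes minute 118, plus 5-minute gap → minute 123), so it starts at minute 123 and finishes at 123 + 54 = minute 177.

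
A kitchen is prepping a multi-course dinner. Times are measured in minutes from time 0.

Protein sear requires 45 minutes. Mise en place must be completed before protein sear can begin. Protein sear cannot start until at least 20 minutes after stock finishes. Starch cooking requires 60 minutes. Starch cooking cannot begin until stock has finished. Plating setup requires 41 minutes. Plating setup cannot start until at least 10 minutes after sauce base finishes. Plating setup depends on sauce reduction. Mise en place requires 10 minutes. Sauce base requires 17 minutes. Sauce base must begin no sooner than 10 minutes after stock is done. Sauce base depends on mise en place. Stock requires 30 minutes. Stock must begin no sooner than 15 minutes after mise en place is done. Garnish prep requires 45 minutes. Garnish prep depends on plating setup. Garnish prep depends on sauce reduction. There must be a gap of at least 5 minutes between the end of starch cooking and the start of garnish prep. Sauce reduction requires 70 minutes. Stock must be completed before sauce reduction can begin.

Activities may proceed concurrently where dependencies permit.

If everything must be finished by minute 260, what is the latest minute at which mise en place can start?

49

Garnish prep must finish by minute 260; it takes 45 minutes, so it must start by 260 − 45 = minute 215.
Since garnish prep (must start by minute 215) depends on it, plating setup must finish by minute 215. Backing off its 41-minute duration gives a latest start of minute 174.
Sauce base must finish before plating setup (must start by minute 174, minus 10-minute gap → minute 164). With a 17-minute duration, sauce base must start by 164 − 17 = minute 147.
To finish by minute 260, protein sear (duration 45) must start no later than minute 215.
Sauce reduction has several dependents: plating setup (must start by minute 174); garnish prep (must start by minute 215). The earliest of those limits is minute 174, so sauce reduction must start by 174 − 70 = minute 104.
Starch cooking must finish before garnish prep (must start by minute 215, minus 5-minute gap → minute 210). With a 60-minute duration, starch cooking must start by 210 − 60 = minute 150.
Stock has several dependents: sauce base (must start by minute 147, minus 10-minute gap → minute 137); protein sear (must start by minute 215, minus 20-minute gap → minute 195); sauce reduction (must start by minute 104); starch cooking (must start by minute 150). The earliest of those limits is minute 104, so stock must start by 104 − 30 = minute 74.
Mise en place has several dependents: stock (must start by minute 74, minus 15-minute gap → minute 59); sauce base (must start by minute 147); protein sear (must start by minute 215). The earliest of those limits is minute 59, so mise en place must start by 59 − 10 = minute 49.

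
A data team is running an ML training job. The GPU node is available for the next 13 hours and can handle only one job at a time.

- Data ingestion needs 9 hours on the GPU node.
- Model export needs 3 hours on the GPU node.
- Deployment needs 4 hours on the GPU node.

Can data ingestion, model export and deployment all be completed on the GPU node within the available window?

Running back to back, the jobs need 9 + 3 + 4 = 16 hours on the GPU node.
Since 16 > 13, they cannot all fit.

No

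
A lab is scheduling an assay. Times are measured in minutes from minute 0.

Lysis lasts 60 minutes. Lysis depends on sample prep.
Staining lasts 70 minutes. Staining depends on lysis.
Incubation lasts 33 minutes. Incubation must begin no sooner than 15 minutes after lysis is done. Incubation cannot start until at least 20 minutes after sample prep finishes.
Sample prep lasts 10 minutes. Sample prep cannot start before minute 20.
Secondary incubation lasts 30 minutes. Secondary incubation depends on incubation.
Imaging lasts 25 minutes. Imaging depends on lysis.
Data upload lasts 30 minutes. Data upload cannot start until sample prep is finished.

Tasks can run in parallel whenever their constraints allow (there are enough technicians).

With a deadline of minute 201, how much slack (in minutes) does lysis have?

33

Sample prep cannot begin until its own release at minute 20. It runs from minute 20 to 20 + 10 = minute 30.
Lysis waits on sample prep (finishes minute 30), so it starts at minute 30 and finishes at 30 + 60 = minute 90.

Working backward from the deadline:
Secondary incubation has no dependents, so it just needs to finish by minute 201. Starting by 201 − 30 = minute 171 achieves that.
Incubation has to be done before secondary incubation (must start by minute 171). That means finishing by minute 171, i.e. starting by 171 − 33 = minute 138.
Nothing follows staining; the deadline of minute 201 is its only limit. It must start by 201 − 70 = minute 131.
Nothing follows imaging; the deadline of minute 201 is its only limit. It must start by 201 − 25 = minute 176.
Lysis must finish in time for incubation (must start by minute 138, minus 15-minute gap → minute 123); staining (must start by minute 131); imaging (must start by minute 176). The tightest is minute 123, so lysis must start by 123 − 60 = minute 63.
So lysis can start as early as minute 30 and as late as minute 63, giving 63 − 30 = 33 minutes of slack.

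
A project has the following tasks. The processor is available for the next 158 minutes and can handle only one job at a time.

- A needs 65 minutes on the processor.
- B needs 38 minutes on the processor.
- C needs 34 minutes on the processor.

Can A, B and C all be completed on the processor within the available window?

Yes

Running back to back, the jobs need 65 + 38 + 34 = 137 minutes on the processor.
Since 137 ≤ 158, they fit within the window.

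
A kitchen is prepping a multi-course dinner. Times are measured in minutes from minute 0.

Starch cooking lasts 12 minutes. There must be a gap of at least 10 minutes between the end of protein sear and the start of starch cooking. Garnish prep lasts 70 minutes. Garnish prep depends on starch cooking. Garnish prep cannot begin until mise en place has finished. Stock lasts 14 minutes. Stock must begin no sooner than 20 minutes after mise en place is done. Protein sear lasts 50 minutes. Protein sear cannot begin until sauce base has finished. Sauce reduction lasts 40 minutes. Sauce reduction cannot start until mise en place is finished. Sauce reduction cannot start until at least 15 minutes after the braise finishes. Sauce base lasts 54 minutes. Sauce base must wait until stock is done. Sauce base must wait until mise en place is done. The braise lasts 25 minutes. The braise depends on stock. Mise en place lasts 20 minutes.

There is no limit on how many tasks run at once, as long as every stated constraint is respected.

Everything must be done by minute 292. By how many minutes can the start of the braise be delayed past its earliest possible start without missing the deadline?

Nothing blocks mise en place, so it runs from minute 0 to minute 20.
Stock waits on mise en place (finishes minute 20, plus 20-minute gap → minute 40), so it starts at minute 40 and finishes at 40 + 14 = minute 54.
The braise waits on stock (finishes minute 54), so it starts at minute 54 and finishes at 54 + 25 = minute 79.

Working backward from the deadline:
Sauce reduction must finish by minute 292; it takes 40 minutes, so it must start by 292 − 40 = minute 252.
The braise must finish before sauce reduction (must start by minute 252, minus 15-minute gap → minute 237). With a 25-minute duration, the braise must start by 237 − 25 = minute 212.
So the braise can start as early as minute 54 and as late as minute 212, giving 212 − 54 = 158 minutes of slack.

158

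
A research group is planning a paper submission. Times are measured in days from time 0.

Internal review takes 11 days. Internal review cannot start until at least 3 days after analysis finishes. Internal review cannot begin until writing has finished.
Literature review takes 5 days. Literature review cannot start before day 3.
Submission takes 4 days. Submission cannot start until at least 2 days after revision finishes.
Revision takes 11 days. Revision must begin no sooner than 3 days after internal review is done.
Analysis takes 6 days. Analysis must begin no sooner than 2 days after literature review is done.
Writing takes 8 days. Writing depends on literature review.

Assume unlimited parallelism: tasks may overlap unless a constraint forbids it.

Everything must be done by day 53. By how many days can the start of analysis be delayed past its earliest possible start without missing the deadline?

3

After its own release at day 3, literature review can start at day 3 and finishes at day 8.
Analysis waits on literature review (finishes day 8, plus 2-day gap → day 10), so it starts at day 10 and finishes at 10 + 6 = day 16.

Working backward from the deadline:
Submission must finish by day 53; it takes 4 days, so it must start by 53 − 4 = day 49.
Revision must finish before submission (must start by day 49, minus 2-day gap → day 47). With an 11-day duration, revision must start by 47 − 11 = day 36.
Since revision (must start by day 36, minus 3-day gap → day 33) depends on it, internal review must finish by day 33. Backing off its 11-day duration gives a latest start of day 22.
Analysis must finish before internal review (must start by day 22, minus 3-day gap → day 19). With a 6-day duration, analysis must start by 19 − 6 = day 13.
So analysis can start as early as day 10 and as late as day 13, giving 13 − 10 = 3 days of slack.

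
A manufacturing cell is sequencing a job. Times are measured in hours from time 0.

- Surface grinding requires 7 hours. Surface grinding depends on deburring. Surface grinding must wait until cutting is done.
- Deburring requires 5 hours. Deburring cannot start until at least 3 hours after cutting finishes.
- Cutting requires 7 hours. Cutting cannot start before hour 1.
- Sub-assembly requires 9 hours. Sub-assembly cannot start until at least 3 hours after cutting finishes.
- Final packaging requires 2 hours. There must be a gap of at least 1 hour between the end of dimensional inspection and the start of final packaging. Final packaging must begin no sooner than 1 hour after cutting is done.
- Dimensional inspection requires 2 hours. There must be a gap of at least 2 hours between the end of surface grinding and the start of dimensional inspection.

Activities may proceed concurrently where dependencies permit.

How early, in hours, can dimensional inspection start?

Cutting waits on its own release at hour 1, so it starts at hour 1 and finishes at 1 + 7 = hour 8.
Deburring cannot begin until cutting (finishes hour 8, plus 3-hour gap → hour 11). It runs from hour 11 to 11 + 5 = hour 16.
Surface grinding needs all of deburring (finishes hour 16); cutting (finishes hour 8). That puts its earliest start at hour 16; it finishes at 16 + 7 = hour 23.
Dimensional inspection waits on surface grinding (finishes hour 23, plus 2-hour gap → hour 25), so the earliest it can start is hour 25.

25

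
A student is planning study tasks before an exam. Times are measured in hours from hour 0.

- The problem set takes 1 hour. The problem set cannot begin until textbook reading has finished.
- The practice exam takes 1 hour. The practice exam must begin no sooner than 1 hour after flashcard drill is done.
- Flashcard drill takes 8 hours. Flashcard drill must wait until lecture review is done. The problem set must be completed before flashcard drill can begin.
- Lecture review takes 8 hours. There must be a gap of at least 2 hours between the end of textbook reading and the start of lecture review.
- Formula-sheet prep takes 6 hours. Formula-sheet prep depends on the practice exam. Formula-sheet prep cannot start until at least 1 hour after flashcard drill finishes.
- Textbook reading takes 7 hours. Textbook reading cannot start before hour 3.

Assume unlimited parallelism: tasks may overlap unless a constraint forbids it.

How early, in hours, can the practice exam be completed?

30

After its own release at hour 3, textbook reading can start at hour 3 and finishes at hour 10.
The problem set cannot begin until textbook reading (finishes hour 10). It runs from hour 10 to 10 + 1 = hour 11.
Lecture review cannot begin until textbook reading (finishes hour 10, plus 2-hour gap → hour 12). It runs from hour 12 to 12 + 8 = hour 20.
Flashcard drill cannot start until lecture review (finishes hour 20); the problem set (finishes hour 11). The controlling bound is hour 20, so flashcard drill finishes at 20 + 8 = hour 28.
The practice exam waits on flashcard drill (finishes hour 28, plus 1-hour gap → hour 29), so it starts at hour 29 and finishes at 29 + 1 = hour 30.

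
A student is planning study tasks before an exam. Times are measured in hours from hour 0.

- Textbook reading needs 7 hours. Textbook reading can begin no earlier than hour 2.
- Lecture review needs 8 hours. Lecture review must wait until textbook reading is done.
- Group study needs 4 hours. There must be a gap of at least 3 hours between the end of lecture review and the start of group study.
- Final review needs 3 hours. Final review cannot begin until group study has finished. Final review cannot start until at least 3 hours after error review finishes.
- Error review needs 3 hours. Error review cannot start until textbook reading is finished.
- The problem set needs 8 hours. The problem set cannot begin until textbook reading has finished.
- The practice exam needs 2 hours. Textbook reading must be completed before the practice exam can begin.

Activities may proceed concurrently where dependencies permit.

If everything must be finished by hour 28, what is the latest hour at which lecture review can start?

Nothing follows final review; the deadline of hour 28 is its only limit. It must start by 28 − 3 = hour 25.
Group study feeds into final review (must start by hour 25); so group study must finish by hour 25 and therefore start by hour 21.
Since group study (must start by hour 21, minus 3-hour gap → hour 18) depends on it, lecture review must finish by hour 18. Backing off its 8-hour duration gives a latest start of hour 10.

10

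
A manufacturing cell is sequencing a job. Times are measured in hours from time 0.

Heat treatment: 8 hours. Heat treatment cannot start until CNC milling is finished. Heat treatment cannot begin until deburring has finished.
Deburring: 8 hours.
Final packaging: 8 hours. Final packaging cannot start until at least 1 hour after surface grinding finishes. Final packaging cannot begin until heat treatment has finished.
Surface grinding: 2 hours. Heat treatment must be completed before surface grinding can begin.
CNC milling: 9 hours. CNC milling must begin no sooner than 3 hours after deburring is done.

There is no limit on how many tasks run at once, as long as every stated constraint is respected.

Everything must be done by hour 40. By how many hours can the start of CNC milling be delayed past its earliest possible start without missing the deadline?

1

Deburring can start immediately at hour 0; it finishes at hour 8.
CNC milling cannot begin until deburring (finishes hour 8, plus 3-hour gap → hour 11). It runs from hour 11 to 11 + 9 = hour 20.

Working backward from the deadline:
Final packaging must finish by hour 40; it takes 8 hours, so it must start by 40 − 8 = hour 32.
Since final packaging (must start by hour 32, minus 1-hour gap → hour 31) depends on it, surface grinding must finish by hour 31. Backing off its 2-hour duration gives a latest start of hour 29.
Heat treatment must finish in time for surface grinding (must start by hour 29); final packaging (must start by hour 32). The tightest is hour 29, so heat treatment must start by 29 − 8 = hour 21.
CNC milling has to be done before heat treatment (must start by hour 21). That means finishing by hour 21, i.e. starting by 21 − 9 = hour 12.
So CNC milling can start as early as hour 11 and as late as hour 12, giving 12 − 11 = 1 hour of slack.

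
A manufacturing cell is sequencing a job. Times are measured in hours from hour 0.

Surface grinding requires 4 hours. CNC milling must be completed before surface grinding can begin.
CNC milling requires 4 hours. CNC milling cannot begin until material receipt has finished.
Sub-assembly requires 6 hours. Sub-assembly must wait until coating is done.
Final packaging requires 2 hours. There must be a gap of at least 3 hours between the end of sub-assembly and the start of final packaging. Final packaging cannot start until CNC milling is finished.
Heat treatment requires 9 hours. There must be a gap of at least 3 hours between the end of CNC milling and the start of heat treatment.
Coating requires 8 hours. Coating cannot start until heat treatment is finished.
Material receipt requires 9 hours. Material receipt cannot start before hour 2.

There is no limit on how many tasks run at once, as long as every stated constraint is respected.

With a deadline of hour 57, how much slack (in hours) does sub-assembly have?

After its own release at hour 2, material receipt can start at hour 2 and finishes at hour 11.
After material receipt (finishes hour 11), CNC milling can start at hour 11 and finishes at hour 15.
Heat treatment cannot begin until CNC milling (finishes hour 15, plus 3-hour gap → hour 18). It runs from hour 18 to 18 + 9 = hour 27.
Coating cannot begin until heat treatment (finishes hour 27). It runs from hour 27 to 27 + 8 = hour 35.
Sub-assembly cannot begin until coating (finishes hour 35). It runs from hour 35 to 35 + 6 = hour 41.

Working backward from the deadline:
Final packaging has no dependents, so it just needs to finish by hour 57. Starting by 57 − 2 = hour 55 achieves that.
Sub-assembly has to be done before final packaging (must start by hour 55, minus 3-hour gap → hour 52). That means finishing by hour 52, i.e. starting by 52 − 6 = hour 46.
So sub-assembly can start as early as hour 35 and as late as hour 46, giving 46 − 35 = 11 hours of slack.

11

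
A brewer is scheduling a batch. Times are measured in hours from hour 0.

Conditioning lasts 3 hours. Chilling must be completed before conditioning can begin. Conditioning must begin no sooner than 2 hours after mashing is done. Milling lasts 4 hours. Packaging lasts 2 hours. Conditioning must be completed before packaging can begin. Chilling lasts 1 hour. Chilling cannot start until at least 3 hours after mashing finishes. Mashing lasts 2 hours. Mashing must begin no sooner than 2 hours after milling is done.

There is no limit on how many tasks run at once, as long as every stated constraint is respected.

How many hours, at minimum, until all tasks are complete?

Milling can start immediately at hour 0; it finishes at hour 4.
Mashing waits on milling (finishes hour 4, plus 2-hour gap → hour 6), so it starts at hour 6 and finishes at 6 + 2 = hour 8.
Chilling cannot begin until mashing (finishes hour 8, plus 3-hour gap → hour 11). It runs from hour 11 to 11 + 1 = hour 12.
Conditioning needs all of chilling (finishes hour 12); mashing (finishes hour 8, plus 2-hour gap → hour 10). That puts its earliest start at hour 12; it finishes at 12 + 3 = hour 15.
Packaging waits on conditioning (finishes hour 15), so it starts at hour 15 and finishes at 15 + 2 = hour 17.
All tasks are finished once the last one completes. Finish times: Milling at 4, Mashing at 8, Chilling at 12, Conditioning at 15, Packaging at 17. The latest is hour 17.

17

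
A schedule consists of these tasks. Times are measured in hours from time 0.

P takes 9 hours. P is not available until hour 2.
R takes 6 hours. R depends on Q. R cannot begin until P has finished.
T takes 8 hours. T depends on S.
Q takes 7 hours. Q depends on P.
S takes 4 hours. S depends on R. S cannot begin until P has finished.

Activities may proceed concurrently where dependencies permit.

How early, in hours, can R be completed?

P waits on its own release at hour 2, so it starts at hour 2 and finishes at 2 + 9 = hour 11.
After P (finishes hour 11), Q can start at hour 11 and finishes at hour 18.
R has to wait for Q (finishes hour 18); P (finishes hour 11). The latest of these is hour 18, so R runs hour 18 to 18 + 6 = hour 24.

24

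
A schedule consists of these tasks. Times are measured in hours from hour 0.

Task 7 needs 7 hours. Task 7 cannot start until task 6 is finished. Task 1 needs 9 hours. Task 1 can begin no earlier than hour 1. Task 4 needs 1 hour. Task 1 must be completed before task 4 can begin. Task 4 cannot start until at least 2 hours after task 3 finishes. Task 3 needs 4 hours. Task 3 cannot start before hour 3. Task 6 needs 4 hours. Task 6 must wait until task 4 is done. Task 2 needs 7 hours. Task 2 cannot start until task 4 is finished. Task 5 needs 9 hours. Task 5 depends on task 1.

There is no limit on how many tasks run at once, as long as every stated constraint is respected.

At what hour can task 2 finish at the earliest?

Task 3 cannot begin until its own release at hour 3. It runs from hour 3 to 3 + 4 = hour 7.
Task 1 waits on its own release at hour 1, so it starts at hour 1 and finishes at 1 + 9 = hour 10.
Task 4 cannot start until task 1 (finishes hour 10); task 3 (finishes hour 7, plus 2-hour gap → hour 9). The controlling bound is hour 10, so task 4 finishes at 10 + 1 = hour 11.
After task 4 (finishes hour 11), task 2 can start at hour 11 and finishes at hour 18.

18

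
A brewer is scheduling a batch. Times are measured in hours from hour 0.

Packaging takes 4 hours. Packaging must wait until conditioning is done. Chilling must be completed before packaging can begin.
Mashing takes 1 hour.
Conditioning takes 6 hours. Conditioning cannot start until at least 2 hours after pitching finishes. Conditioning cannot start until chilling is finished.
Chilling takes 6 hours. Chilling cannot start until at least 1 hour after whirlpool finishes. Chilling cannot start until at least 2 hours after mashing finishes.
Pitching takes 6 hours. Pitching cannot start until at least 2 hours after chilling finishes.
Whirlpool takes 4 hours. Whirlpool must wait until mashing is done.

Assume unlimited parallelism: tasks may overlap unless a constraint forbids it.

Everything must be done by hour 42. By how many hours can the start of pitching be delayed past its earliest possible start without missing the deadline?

10

Mashing has no prerequisites, so it starts at hour 0 and finishes at hour 1.
Whirlpool waits on mashing (finishes hour 1), so it starts at hour 1 and finishes at 1 + 4 = hour 5.
Chilling cannot start until whirlpool (finishes hour 5, plus 1-hour gap → hour 6); mashing (finishes hour 1, plus 2-hour gap → hour 3). The controlling bound is hour 6, so chilling finishes at 6 + 6 = hour 12.
Pitching cannot begin until chilling (finishes hour 12, plus 2-hour gap → hour 14). It runs from hour 14 to 14 + 6 = hour 20.

Working backward from the deadline:
Nothing follows packaging; the deadline of hour 42 is its only limit. It must start by 42 − 4 = hour 38.
Since packaging (must start by hour 38) depends on it, conditioning must finish by hour 38. Backing off its 6-hour duration gives a latest start of hour 32.
Pitching has to be done before conditioning (must start by hour 32, minus 2-hour gap → hour 30). That means finishing by hour 30, i.e. starting by 30 − 6 = hour 24.
So pitching can start as early as hour 14 and as late as hour 24, giving 24 − 14 = 10 hours of slack.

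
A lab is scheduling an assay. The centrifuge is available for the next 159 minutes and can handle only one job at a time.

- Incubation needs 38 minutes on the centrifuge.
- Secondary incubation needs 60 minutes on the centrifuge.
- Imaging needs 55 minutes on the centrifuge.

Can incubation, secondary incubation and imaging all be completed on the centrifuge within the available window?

Running back to back, the jobs need 38 + 60 + 55 = 153 minutes on the centrifuge.
Since 153 ≤ 159, they fit within the window.

Yes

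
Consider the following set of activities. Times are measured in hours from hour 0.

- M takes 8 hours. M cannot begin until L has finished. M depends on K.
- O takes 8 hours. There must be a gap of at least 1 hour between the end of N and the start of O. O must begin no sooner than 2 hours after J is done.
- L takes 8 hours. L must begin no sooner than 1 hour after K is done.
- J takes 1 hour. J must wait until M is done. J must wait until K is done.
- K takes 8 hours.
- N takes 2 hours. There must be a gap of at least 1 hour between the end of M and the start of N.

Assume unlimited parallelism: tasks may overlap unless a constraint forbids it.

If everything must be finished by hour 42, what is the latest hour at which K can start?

5

O has no dependents, so it just needs to finish by hour 42. Starting by 42 − 8 = hour 34 achieves that.
J feeds into O (must start by hour 34, minus 2-hour gap → hour 32); so J must finish by hour 32 and therefore start by hour 31.
N feeds into O (must start by hour 34, minus 1-hour gap → hour 33); so N must finish by hour 33 and therefore start by hour 31.
M must finish in time for J (must start by hour 31); N (must start by hour 31, minus 1-hour gap → hour 30). The tightest is hour 30, so M must start by 30 − 8 = hour 22.
L must finish before M (must start by hour 22). With an 8-hour duration, L must start by 22 − 8 = hour 14.
For K: J (must start by hour 31); L (must start by hour 14, minus 1-hour gap → hour 13); M (must start by hour 22). The most restrictive is hour 13; with an 8-hour duration, K must start by hour 5.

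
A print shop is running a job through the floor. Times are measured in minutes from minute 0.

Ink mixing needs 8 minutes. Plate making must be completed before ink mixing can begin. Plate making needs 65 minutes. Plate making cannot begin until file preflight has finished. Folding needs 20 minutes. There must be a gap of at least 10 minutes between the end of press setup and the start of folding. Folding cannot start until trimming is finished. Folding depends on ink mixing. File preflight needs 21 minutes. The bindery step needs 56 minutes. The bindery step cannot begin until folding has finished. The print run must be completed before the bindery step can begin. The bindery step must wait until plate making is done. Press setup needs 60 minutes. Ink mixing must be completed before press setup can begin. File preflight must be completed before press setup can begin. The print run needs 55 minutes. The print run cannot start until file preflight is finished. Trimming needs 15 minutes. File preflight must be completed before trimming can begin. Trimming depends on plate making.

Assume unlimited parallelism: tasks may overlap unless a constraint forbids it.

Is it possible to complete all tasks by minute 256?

Yes

File preflight can start immediately at minute 0; it finishes at minute 21.
After file preflight (finishes minute 21), the print run can start at minute 21 and finishes at minute 76.
Plate making waits on file preflight (finishes minute 21), so it starts at minute 21 and finishes at 21 + 65 = minute 86.
Trimming needs all of file preflight (finishes minute 21); plate making (finishes minute 86). That puts its earliest start at minute 86; it finishes at 86 + 15 = minute 101.
After plate making (finishes minute 86), ink mixing can start at minute 86 and finishes at minute 94.
Press setup has to wait for ink mixing (finishes minute 94); file preflight (finishes minute 21). The latest of these is minute 94, so press setup runs minute 94 to 94 + 60 = minute 154.
For folding: press setup (finishes minute 154, plus 10-minute gap → minute 164); trimming (finishes minute 101); ink mixing (finishes minute 94). Taking the maximum gives a start of minute 164, and it finishes at 164 + 20 = minute 184.
The bindery step cannot start until folding (finishes minute 184); the print run (finishes minute 76); plate making (finishes minute 86). The controlling bound is minute 184, so the bindery step finishes at 184 + 56 = minute 240.
Every task is finished by minute 240, which is no later than the deadline of 256, so the schedule is feasible.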